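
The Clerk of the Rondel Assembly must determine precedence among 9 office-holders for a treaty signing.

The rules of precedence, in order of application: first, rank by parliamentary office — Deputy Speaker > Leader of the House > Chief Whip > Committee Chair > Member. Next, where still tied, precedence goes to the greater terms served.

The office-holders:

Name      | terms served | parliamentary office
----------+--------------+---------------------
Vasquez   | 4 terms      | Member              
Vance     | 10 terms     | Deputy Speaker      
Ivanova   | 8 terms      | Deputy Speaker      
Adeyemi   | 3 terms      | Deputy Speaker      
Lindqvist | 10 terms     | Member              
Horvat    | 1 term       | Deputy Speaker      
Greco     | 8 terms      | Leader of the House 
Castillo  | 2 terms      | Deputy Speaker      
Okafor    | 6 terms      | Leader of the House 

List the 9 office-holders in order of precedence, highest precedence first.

By parliamentary office: Vance, Ivanova, Adeyemi, Castillo and Horvat (Deputy Speaker); then Greco and Okafor (Leader of the House); then Lindqvist and Vasquez (Member).
Among Vance, Ivanova, Adeyemi, Castillo and Horvat, by terms served (higher first): Vance (10 terms) before Ivanova (8 terms) before Adeyemi (3 terms) before Castillo (2 terms) before Horvat (1 term).
Among Greco and Okafor, by terms served (higher first): Greco (8 terms) before Okafor (6 terms).
Among Lindqvist and Vasquez, by terms served (higher first): Lindqvist (10 terms) before Vasquez (4 terms).
Full order: Vance, Ivanova, Adeyemi, Castillo, Horvat, Greco, Okafor, Lindqvist, Vasquez.

Vance, Ivanova, Adeyemi, Castillo, Horvat, Greco, Okafor, Lindqvist, Vasquez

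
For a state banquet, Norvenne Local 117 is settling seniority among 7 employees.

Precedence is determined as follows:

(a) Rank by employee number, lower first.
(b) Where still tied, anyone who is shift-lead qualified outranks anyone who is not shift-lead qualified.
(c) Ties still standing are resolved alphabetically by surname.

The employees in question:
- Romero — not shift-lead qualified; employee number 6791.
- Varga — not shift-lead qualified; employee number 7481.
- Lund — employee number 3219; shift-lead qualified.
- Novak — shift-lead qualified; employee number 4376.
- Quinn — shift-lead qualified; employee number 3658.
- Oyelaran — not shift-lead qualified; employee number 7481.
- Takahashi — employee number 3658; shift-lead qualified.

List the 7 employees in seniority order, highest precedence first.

By employee number (lower first): Lund (3219); then Quinn and Takahashi (both 3658); then Novak (4376); then Romero (6791); then Oyelaran and Varga (both 7481).
Quinn and Takahashi are each shift-lead qualified, so the next rule applies.
Among Quinn and Takahashi, alphabetically by surname: Quinn before Takahashi.
Oyelaran and Varga are each not shift-lead qualified, so the next rule applies.
Among Oyelaran and Varga, alphabetically by surname: Oyelaran before Varga.
Full order: Lund, Quinn, Takahashi, Novak, Romero, Oyelaran, Varga.

Lund, Quinn, Takahashi, Novak, Romero, Oyelaran, Varga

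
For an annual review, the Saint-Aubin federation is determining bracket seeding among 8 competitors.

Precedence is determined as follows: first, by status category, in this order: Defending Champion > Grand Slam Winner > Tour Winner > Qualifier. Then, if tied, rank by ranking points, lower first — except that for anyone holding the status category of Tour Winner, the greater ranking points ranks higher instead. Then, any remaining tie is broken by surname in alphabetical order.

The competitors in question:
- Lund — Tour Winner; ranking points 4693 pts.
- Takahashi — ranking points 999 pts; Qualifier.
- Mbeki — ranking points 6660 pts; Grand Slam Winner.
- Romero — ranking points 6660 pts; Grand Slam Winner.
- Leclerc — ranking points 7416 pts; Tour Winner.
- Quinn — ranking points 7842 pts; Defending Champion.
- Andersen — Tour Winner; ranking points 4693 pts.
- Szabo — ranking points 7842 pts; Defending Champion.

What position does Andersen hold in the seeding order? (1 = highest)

By status category: Quinn and Szabo (Defending Champion); then Mbeki and Romero (Grand Slam Winner); then Leclerc, Andersen and Lund (Tour Winner); then Takahashi (Qualifier).
Quinn and Szabo both have ranking points 7842 pts, so the next rule applies.
Among Quinn and Szabo, alphabetically by surname: Quinn before Szabo.
Mbeki and Romero both have ranking points 6660 pts, so the next rule applies.
Among Mbeki and Romero, alphabetically by surname: Mbeki before Romero.
Among Leclerc, Andersen and Lund, by ranking points (higher first) (reversed rule for this group): Leclerc (7416 pts) before Andersen and Lund (4693 pts).
Among Andersen and Lund, alphabetically by surname: Andersen before Lund.
Order: Quinn, Szabo, Mbeki, Romero, Leclerc, Andersen, Lund, Takahashi. So position 6.

6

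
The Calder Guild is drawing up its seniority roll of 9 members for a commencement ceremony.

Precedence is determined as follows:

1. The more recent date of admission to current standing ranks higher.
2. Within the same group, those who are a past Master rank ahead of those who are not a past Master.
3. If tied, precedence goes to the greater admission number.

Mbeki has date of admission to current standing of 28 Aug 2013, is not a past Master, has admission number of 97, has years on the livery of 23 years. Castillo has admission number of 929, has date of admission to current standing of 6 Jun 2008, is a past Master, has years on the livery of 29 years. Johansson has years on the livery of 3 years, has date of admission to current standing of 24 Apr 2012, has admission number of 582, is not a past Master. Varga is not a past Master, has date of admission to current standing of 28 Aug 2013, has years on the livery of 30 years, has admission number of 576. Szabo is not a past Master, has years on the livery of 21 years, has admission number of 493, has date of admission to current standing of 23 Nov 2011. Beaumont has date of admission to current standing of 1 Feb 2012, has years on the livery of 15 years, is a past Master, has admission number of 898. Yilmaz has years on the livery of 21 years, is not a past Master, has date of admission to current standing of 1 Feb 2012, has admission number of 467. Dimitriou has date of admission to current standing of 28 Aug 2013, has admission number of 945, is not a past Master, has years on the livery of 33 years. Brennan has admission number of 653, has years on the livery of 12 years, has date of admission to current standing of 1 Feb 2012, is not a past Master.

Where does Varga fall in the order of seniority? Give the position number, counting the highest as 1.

2

By date of admission to current standing (later first): Dimitriou, Varga and Mbeki (each 28 Aug 2013); then Johansson (24 Apr 2012); then Beaumont, Brennan and Yilmaz (each 1 Feb 2012); then Szabo (23 Nov 2011); then Castillo (6 Jun 2008).
Dimitriou, Varga and Mbeki are each not a past Master, so the next rule applies.
Among Dimitriou, Varga and Mbeki, by admission number (higher first): Dimitriou (945) before Varga (576) before Mbeki (97).
Among Beaumont, Brennan and Yilmaz, a past Master before not a past Master: Beaumont (a past Master) before Brennan and Yilmaz (not a past Master).
Among Brennan and Yilmaz, by admission number (higher first): Brennan (653) before Yilmaz (467).
Order: Dimitriou, Varga, Mbeki, Johansson, Beaumont, Brennan, Yilmaz, Szabo, Castillo. So position 2.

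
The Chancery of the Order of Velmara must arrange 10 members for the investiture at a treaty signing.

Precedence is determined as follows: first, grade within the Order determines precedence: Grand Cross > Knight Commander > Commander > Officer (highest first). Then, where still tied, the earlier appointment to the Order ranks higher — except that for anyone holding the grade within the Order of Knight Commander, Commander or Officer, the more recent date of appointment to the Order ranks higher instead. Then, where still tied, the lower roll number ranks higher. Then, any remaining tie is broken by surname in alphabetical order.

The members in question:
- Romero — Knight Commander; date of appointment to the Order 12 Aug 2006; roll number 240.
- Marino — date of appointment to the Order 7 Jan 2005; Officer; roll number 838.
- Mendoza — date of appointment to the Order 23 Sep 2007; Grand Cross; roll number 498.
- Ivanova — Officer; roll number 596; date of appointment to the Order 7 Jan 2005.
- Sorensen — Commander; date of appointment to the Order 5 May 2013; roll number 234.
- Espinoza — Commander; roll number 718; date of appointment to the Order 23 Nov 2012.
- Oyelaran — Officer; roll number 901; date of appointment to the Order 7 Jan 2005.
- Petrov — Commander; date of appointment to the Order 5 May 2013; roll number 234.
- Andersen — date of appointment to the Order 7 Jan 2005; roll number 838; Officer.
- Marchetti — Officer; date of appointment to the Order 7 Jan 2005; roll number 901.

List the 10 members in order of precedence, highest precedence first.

Mendoza, Romero, Petrov, Sorensen, Espinoza, Ivanova, Andersen, Marino, Marchetti, Oyelaran

By grade within the Order: Mendoza (Grand Cross); then Romero (Knight Commander); then Petrov, Sorensen and Espinoza (Commander); then Ivanova, Andersen, Marino, Marchetti and Oyelaran (Officer).
Among Petrov, Sorensen and Espinoza, by date of appointment to the Order (later first) (reversed rule for this group): Petrov and Sorensen (5 May 2013) before Espinoza (23 Nov 2012).
Petrov and Sorensen both have roll number 234, so the next rule applies.
Among Petrov and Sorensen, alphabetically by surname: Petrov before Sorensen.
Ivanova, Andersen, Marino, Marchetti and Oyelaran all have date of appointment to the Order 7 Jan 2005, so the next rule applies.
Among Ivanova, Andersen, Marino, Marchetti and Oyelaran, by roll number (lower first): Ivanova (596) before Andersen and Marino (838) before Marchetti and Oyelaran (901).
Among Andersen and Marino, alphabetically by surname: Andersen before Marino.
Among Marchetti and Oyelaran, alphabetically by surname: Marchetti before Oyelaran.
Full order: Mendoza, Romero, Petrov, Sorensen, Espinoza, Ivanova, Andersen, Marino, Marchetti, Oyelaran.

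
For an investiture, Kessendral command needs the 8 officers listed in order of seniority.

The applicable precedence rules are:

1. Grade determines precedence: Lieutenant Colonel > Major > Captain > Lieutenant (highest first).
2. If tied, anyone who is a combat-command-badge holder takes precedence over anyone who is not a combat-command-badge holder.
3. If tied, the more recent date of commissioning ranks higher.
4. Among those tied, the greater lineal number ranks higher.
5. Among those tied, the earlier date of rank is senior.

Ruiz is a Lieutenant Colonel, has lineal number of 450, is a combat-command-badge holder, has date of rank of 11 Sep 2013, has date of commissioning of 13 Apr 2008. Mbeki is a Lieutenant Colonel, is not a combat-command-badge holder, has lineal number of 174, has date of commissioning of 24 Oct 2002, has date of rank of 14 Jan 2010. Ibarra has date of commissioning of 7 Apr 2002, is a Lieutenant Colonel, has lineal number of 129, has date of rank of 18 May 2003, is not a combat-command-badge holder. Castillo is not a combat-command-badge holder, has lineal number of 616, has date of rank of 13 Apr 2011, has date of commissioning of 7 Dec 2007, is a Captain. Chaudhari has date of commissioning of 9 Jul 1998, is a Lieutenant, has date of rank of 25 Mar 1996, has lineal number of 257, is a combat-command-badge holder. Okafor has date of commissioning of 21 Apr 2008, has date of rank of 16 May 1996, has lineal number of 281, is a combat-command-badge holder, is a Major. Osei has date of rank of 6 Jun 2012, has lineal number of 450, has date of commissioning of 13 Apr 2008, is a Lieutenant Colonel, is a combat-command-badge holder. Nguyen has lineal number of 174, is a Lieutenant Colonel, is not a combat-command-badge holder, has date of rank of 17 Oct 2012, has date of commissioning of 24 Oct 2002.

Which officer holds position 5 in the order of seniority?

Ibarra

By grade: Osei, Ruiz, Mbeki, Nguyen and Ibarra (Lieutenant Colonel); then Okafor (Major); then Castillo (Captain); then Chaudhari (Lieutenant).
Among Osei, Ruiz, Mbeki, Nguyen and Ibarra, a combat-command-badge holder before not a combat-command-badge holder: Osei and Ruiz (a combat-command-badge holder) before Mbeki, Nguyen and Ibarra (not a combat-command-badge holder).
Osei and Ruiz both have date of commissioning 13 Apr 2008, so the next rule applies.
Osei and Ruiz both have lineal number 450, so the next rule applies.
Among Osei and Ruiz, by date of rank (earlier first): Osei (6 Jun 2012) before Ruiz (11 Sep 2013).
Among Mbeki, Nguyen and Ibarra, by date of commissioning (later first): Mbeki and Nguyen (24 Oct 2002) before Ibarra (7 Apr 2002).
Mbeki and Nguyen both have lineal number 174, so the next rule applies.
Among Mbeki and Nguyen, by date of rank (earlier first): Mbeki (14 Jan 2010) before Nguyen (17 Oct 2012).
Order: Osei, Ruiz, Mbeki, Nguyen, Ibarra, Okafor, Castillo, Chaudhari.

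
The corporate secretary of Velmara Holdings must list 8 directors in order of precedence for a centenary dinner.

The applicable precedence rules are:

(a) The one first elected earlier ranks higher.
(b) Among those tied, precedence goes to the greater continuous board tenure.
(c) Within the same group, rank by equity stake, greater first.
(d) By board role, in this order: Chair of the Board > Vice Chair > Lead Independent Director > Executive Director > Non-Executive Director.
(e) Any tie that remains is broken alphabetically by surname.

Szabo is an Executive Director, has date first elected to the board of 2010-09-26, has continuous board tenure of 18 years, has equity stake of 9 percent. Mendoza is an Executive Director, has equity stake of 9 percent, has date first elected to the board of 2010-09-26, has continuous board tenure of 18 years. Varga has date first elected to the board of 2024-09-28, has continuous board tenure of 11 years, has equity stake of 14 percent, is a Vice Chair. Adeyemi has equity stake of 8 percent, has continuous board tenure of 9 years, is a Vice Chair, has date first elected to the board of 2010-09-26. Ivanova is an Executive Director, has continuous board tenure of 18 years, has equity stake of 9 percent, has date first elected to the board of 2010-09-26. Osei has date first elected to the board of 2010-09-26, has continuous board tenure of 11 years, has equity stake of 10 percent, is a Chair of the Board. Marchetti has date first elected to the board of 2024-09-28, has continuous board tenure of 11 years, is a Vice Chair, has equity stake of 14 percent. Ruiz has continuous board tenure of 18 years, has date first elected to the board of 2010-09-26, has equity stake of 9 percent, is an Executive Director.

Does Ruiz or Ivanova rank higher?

Ivanova

By date first elected to the board (earlier first): Ivanova, Mendoza, Ruiz, Szabo, Osei and Adeyemi (each 2010-09-26); then Marchetti and Varga (both 2024-09-28).
Among Ivanova, Mendoza, Ruiz, Szabo, Osei and Adeyemi, by continuous board tenure (higher first): Ivanova, Mendoza, Ruiz and Szabo (18 years) before Osei (11 years) before Adeyemi (9 years).
Ivanova, Mendoza, Ruiz and Szabo all have equity stake 9 percent, so the next rule applies.
Ivanova, Mendoza, Ruiz and Szabo are each Executive Director, so the next rule applies.
Among Ivanova, Mendoza, Ruiz and Szabo, alphabetically by surname: Ivanova before Mendoza before Ruiz before Szabo.
Marchetti and Varga both have continuous board tenure 11 years, so the next rule applies.
Marchetti and Varga both have equity stake 14 percent, so the next rule applies.
Marchetti and Varga are each Vice Chair, so the next rule applies.
Among Marchetti and Varga, alphabetically by surname: Marchetti before Varga.
So Ivanova takes precedence.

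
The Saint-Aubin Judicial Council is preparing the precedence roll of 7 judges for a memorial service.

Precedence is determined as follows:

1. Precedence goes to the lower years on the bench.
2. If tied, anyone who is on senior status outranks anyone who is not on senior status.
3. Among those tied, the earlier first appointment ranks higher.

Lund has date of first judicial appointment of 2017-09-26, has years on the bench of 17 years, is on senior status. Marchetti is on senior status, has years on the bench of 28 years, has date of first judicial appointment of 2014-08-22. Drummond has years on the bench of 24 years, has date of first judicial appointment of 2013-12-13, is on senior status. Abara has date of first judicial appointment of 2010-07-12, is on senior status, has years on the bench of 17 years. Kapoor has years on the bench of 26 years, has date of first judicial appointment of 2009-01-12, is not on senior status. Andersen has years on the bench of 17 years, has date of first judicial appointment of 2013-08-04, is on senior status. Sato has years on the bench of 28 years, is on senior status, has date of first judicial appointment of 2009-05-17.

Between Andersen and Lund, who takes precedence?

Andersen

By years on the bench (lower first): Abara, Andersen and Lund (each 17 years); then Drummond (24 years); then Kapoor (26 years); then Sato and Marchetti (both 28 years).
Abara, Andersen and Lund are each on senior status, so the next rule applies.
Among Abara, Andersen and Lund, by date of first judicial appointment (earlier first): Abara (2010-07-12) before Andersen (2013-08-04) before Lund (2017-09-26).
Sato and Marchetti are each on senior status, so the next rule applies.
Among Sato and Marchetti, by date of first judicial appointment (earlier first): Sato (2009-05-17) before Marchetti (2014-08-22).
So Andersen takes precedence.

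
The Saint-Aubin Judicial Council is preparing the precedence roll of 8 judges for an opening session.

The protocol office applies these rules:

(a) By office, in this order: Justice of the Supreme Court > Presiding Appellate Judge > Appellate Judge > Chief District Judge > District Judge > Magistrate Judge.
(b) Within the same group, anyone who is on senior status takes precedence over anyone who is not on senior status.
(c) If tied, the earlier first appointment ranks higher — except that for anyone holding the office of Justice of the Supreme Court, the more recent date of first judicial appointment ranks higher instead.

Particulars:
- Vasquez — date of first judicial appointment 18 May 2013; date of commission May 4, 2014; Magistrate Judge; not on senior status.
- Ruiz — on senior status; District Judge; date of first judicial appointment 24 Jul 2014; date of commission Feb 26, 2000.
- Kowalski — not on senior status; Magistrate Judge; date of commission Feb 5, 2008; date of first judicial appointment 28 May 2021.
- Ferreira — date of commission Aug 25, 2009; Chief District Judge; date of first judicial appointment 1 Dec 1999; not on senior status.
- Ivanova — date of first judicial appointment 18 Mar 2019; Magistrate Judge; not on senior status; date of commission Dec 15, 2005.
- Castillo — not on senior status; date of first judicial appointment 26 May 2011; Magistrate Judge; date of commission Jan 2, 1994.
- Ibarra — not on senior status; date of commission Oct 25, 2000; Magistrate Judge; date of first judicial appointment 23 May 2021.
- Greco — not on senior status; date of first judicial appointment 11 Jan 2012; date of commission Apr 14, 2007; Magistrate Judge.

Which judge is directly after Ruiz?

Castillo

By office: Ferreira (Chief District Judge); then Ruiz (District Judge); then Castillo, Greco, Vasquez, Ivanova, Ibarra and Kowalski (Magistrate Judge).
Castillo, Greco, Vasquez, Ivanova, Ibarra and Kowalski are each not on senior status, so the next rule applies.
Among Castillo, Greco, Vasquez, Ivanova, Ibarra and Kowalski, by date of first judicial appointment (earlier first): Castillo (26 May 2011) before Greco (11 Jan 2012) before Vasquez (18 May 2013) before Ivanova (18 Mar 2019) before Ibarra (23 May 2021) before Kowalski (28 May 2021).
Order: Ferreira, Ruiz, Castillo, Greco, Vasquez, Ivanova, Ibarra, Kowalski.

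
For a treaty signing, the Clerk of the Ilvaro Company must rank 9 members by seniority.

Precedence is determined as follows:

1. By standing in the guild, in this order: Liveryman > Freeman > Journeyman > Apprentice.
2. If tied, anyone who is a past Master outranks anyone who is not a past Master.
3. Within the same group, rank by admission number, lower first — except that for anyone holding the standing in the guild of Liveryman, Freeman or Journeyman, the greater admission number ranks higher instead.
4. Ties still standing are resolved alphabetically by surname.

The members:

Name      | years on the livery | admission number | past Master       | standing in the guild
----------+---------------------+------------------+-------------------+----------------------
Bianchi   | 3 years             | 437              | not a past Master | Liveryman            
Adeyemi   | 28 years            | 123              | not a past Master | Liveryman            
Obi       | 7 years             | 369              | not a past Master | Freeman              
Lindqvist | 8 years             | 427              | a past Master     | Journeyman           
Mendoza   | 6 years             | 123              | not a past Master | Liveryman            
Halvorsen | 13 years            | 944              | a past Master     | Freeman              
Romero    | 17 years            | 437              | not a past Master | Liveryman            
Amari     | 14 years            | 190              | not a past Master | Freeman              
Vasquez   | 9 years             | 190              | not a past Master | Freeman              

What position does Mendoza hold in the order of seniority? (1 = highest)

By standing in the guild: Bianchi, Romero, Adeyemi and Mendoza (Liveryman); then Halvorsen, Obi, Amari and Vasquez (Freeman); then Lindqvist (Journeyman).
Bianchi, Romero, Adeyemi and Mendoza are each not a past Master, so the next rule applies.
Among Bianchi, Romero, Adeyemi and Mendoza, by admission number (higher first) (reversed rule for this group): Bianchi and Romero (437) before Adeyemi and Mendoza (123).
Among Bianchi and Romero, alphabetically by surname: Bianchi before Romero.
Among Adeyemi and Mendoza, alphabetically by surname: Adeyemi before Mendoza.
Among Halvorsen, Obi, Amari and Vasquez, a past Master before not a past Master: Halvorsen (a past Master) before Obi, Amari and Vasquez (not a past Master).
Among Obi, Amari and Vasquez, by admission number (higher first) (reversed rule for this group): Obi (369) before Amari and Vasquez (190).
Among Amari and Vasquez, alphabetically by surname: Amari before Vasquez.
Order: Bianchi, Romero, Adeyemi, Mendoza, Halvorsen, Obi, Amari, Vasquez, Lindqvist. So position 4.

4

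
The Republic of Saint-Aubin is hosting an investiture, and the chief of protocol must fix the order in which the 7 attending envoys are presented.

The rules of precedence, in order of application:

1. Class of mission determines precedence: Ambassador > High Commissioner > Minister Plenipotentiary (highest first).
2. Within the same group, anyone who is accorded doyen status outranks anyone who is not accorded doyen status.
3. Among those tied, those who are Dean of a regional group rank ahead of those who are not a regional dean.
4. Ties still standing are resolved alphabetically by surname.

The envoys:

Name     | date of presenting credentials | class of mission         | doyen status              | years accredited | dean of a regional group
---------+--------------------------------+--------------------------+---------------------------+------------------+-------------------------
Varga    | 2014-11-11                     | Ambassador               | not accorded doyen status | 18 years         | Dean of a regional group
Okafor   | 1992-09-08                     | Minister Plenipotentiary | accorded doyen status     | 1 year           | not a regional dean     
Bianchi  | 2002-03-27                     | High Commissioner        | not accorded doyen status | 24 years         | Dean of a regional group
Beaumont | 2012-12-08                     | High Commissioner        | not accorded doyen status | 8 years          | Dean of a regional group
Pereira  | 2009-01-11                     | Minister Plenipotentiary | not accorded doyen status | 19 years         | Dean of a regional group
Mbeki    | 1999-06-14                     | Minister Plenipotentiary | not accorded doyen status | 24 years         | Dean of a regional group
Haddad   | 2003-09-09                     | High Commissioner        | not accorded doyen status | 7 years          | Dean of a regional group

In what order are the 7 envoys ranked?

Varga, Beaumont, Bianchi, Haddad, Okafor, Mbeki, Pereira

By class of mission: Varga (Ambassador); then Beaumont, Bianchi and Haddad (High Commissioner); then Okafor, Mbeki and Pereira (Minister Plenipotentiary).
Beaumont, Bianchi and Haddad are each not accorded doyen status, so the next rule applies.
Beaumont, Bianchi and Haddad are each Dean of a regional group, so the next rule applies.
Among Beaumont, Bianchi and Haddad, alphabetically by surname: Beaumont before Bianchi before Haddad.
Among Okafor, Mbeki and Pereira, accorded doyen status before not accorded doyen status: Okafor (accorded doyen status) before Mbeki and Pereira (not accorded doyen status).
Mbeki and Pereira are each Dean of a regional group, so the next rule applies.
Among Mbeki and Pereira, alphabetically by surname: Mbeki before Pereira.
Full order: Varga, Beaumont, Bianchi, Haddad, Okafor, Mbeki, Pereira.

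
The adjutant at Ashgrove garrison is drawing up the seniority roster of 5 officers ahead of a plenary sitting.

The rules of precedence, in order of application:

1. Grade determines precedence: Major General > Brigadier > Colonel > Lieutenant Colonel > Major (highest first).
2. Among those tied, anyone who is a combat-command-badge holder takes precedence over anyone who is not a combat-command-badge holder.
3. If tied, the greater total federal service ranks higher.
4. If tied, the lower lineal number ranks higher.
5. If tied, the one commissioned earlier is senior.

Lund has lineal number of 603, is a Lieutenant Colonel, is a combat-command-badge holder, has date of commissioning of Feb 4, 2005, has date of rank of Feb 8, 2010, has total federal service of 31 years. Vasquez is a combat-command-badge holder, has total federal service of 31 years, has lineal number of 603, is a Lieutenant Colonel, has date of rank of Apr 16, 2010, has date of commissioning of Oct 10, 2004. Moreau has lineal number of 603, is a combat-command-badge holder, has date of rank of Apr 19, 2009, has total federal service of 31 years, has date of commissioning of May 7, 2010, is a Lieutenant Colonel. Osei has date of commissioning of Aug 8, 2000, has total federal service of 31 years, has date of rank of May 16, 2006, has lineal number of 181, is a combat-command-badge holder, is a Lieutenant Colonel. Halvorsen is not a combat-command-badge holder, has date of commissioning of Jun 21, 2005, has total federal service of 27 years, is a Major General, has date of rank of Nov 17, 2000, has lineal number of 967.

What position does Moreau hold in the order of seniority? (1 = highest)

By grade: Halvorsen (Major General); then Osei, Vasquez, Lund and Moreau (Lieutenant Colonel).
Osei, Vasquez, Lund and Moreau are each a combat-command-badge holder, so the next rule applies.
Osei, Vasquez, Lund and Moreau all have total federal service 31 years, so the next rule applies.
Among Osei, Vasquez, Lund and Moreau, by lineal number (lower first): Osei (181) before Vasquez, Lund and Moreau (603).
Among Vasquez, Lund and Moreau, by date of commissioning (earlier first): Vasquez (Oct 10, 2004) before Lund (Feb 4, 2005) before Moreau (May 7, 2010).
Order: Halvorsen, Osei, Vasquez, Lund, Moreau. So position 5.

5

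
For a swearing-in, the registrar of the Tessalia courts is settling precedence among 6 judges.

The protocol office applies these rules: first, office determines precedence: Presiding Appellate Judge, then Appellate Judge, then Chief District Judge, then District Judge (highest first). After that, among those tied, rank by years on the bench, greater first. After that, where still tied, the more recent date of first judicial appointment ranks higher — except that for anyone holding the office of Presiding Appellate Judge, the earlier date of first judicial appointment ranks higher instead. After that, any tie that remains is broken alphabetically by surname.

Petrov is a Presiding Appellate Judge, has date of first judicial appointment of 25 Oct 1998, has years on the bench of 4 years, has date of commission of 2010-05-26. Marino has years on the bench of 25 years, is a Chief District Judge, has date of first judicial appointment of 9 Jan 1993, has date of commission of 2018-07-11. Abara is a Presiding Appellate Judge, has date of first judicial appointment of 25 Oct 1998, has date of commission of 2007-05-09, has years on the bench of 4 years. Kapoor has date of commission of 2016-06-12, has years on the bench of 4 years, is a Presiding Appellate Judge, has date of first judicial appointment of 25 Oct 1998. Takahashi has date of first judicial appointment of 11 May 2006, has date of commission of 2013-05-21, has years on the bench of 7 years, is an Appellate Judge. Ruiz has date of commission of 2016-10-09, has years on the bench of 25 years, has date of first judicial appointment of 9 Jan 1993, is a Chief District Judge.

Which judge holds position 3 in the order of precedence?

By office: Abara, Kapoor and Petrov (Presiding Appellate Judge); then Takahashi (Appellate Judge); then Marino and Ruiz (Chief District Judge).
Abara, Kapoor and Petrov all have years on the bench 4 years, so the next rule applies.
Abara, Kapoor and Petrov all have date of first judicial appointment 25 Oct 1998, so the next rule applies.
Among Abara, Kapoor and Petrov, alphabetically by surname: Abara before Kapoor before Petrov.
Marino and Ruiz both have years on the bench 25 years, so the next rule applies.
Marino and Ruiz both have date of first judicial appointment 9 Jan 1993, so the next rule applies.
Among Marino and Ruiz, alphabetically by surname: Marino before Ruiz.
Order: Abara, Kapoor, Petrov, Takahashi, Marino, Ruiz.

Petrov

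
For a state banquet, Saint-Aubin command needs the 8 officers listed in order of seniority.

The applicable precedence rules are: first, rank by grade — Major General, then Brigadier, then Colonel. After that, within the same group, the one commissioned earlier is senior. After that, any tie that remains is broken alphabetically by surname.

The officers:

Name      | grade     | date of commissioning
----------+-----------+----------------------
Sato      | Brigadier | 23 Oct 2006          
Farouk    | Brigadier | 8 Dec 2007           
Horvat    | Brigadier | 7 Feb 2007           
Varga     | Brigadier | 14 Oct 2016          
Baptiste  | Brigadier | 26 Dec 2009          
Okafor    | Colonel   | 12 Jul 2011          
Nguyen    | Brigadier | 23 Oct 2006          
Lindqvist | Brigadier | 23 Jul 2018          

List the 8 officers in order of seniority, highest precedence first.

By grade: Nguyen, Sato, Horvat, Farouk, Baptiste, Varga and Lindqvist (Brigadier); then Okafor (Colonel).
Among Nguyen, Sato, Horvat, Farouk, Baptiste, Varga and Lindqvist, by date of commissioning (earlier first): Nguyen and Sato (23 Oct 2006) before Horvat (7 Feb 2007) before Farouk (8 Dec 2007) before Baptiste (26 Dec 2009) before Varga (14 Oct 2016) before Lindqvist (23 Jul 2018).
Among Nguyen and Sato, alphabetically by surname: Nguyen before Sato.
Full order: Nguyen, Sato, Horvat, Farouk, Baptiste, Varga, Lindqvist, Okafor.

Nguyen, Sato, Horvat, Farouk, Baptiste, Varga, Lindqvist, Okafor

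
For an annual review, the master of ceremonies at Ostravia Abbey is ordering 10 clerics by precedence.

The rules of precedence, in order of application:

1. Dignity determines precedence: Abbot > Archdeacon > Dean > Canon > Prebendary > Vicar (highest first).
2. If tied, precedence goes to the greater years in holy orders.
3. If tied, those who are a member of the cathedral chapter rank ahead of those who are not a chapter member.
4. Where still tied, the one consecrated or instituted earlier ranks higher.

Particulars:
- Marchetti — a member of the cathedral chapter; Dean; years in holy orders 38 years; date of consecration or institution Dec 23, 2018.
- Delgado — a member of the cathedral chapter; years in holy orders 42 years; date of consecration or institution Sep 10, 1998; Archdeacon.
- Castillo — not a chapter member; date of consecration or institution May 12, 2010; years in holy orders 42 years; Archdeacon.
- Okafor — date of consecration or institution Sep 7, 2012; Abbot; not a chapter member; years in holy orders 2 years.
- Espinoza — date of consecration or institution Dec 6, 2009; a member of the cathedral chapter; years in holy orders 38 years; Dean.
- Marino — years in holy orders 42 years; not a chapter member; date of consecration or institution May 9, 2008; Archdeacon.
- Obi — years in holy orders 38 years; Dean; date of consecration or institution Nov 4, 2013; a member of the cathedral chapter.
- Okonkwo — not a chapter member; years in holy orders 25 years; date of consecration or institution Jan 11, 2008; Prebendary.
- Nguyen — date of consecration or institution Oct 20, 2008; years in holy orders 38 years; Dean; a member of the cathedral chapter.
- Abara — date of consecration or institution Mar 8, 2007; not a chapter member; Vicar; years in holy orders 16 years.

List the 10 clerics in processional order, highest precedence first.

Okafor, Delgado, Marino, Castillo, Nguyen, Espinoza, Obi, Marchetti, Okonkwo, Abara

By dignity: Okafor (Abbot); then Delgado, Marino and Castillo (Archdeacon); then Nguyen, Espinoza, Obi and Marchetti (Dean); then Okonkwo (Prebendary); then Abara (Vicar).
Delgado, Marino and Castillo all have years in holy orders 42 years, so the next rule applies.
Among Delgado, Marino and Castillo, a member of the cathedral chapter before not a chapter member: Delgado (a member of the cathedral chapter) before Marino and Castillo (not a chapter member).
Among Marino and Castillo, by date of consecration or institution (earlier first): Marino (May 9, 2008) before Castillo (May 12, 2010).
Nguyen, Espinoza, Obi and Marchetti all have years in holy orders 38 years, so the next rule applies.
Nguyen, Espinoza, Obi and Marchetti are each a member of the cathedral chapter, so the next rule applies.
Among Nguyen, Espinoza, Obi and Marchetti, by date of consecration or institution (earlier first): Nguyen (Oct 20, 2008) before Espinoza (Dec 6, 2009) before Obi (Nov 4, 2013) before Marchetti (Dec 23, 2018).
Full order: Okafor, Delgado, Marino, Castillo, Nguyen, Espinoza, Obi, Marchetti, Okonkwo, Abara.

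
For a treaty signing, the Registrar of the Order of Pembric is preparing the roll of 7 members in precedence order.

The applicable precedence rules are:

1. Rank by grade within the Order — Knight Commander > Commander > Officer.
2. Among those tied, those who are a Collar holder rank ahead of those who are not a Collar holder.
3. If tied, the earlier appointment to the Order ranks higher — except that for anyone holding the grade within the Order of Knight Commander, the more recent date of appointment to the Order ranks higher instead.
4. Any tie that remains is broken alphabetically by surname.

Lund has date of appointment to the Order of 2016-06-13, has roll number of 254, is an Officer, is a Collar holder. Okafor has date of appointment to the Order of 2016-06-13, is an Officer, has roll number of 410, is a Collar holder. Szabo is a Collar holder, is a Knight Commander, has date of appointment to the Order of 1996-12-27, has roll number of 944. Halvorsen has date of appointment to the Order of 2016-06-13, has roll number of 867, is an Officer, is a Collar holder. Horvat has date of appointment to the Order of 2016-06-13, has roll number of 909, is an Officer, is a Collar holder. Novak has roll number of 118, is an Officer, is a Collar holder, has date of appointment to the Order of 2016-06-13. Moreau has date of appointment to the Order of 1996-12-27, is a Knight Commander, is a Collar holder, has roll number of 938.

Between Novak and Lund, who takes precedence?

By grade within the Order: Moreau and Szabo (Knight Commander); then Halvorsen, Horvat, Lund, Novak and Okafor (Officer).
Moreau and Szabo are each a Collar holder, so the next rule applies.
Moreau and Szabo both have date of appointment to the Order 1996-12-27, so the next rule applies.
Among Moreau and Szabo, alphabetically by surname: Moreau before Szabo.
Halvorsen, Horvat, Lund, Novak and Okafor are each a Collar holder, so the next rule applies.
Halvorsen, Horvat, Lund, Novak and Okafor all have date of appointment to the Order 2016-06-13, so the next rule applies.
Among Halvorsen, Horvat, Lund, Novak and Okafor, alphabetically by surname: Halvorsen before Horvat before Lund before Novak before Okafor.
So Lund takes precedence.

Lund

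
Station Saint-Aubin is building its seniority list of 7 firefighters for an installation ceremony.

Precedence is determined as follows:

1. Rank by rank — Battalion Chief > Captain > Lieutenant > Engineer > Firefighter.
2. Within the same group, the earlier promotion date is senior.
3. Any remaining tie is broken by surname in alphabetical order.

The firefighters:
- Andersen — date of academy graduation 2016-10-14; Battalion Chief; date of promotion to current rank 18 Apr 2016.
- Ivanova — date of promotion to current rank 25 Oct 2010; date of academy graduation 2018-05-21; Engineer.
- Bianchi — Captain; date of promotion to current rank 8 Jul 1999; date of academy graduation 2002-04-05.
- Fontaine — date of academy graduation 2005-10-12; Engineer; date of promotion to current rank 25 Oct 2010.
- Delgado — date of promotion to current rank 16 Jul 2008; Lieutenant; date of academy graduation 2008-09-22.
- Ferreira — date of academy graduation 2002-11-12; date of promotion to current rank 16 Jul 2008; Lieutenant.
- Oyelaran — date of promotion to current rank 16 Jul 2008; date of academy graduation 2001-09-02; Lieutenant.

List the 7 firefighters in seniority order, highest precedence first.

By rank: Andersen (Battalion Chief); then Bianchi (Captain); then Delgado, Ferreira and Oyelaran (Lieutenant); then Fontaine and Ivanova (Engineer).
Delgado, Ferreira and Oyelaran all have date of promotion to current rank 16 Jul 2008, so the next rule applies.
Among Delgado, Ferreira and Oyelaran, alphabetically by surname: Delgado before Ferreira before Oyelaran.
Fontaine and Ivanova both have date of promotion to current rank 25 Oct 2010, so the next rule applies.
Among Fontaine and Ivanova, alphabetically by surname: Fontaine before Ivanova.
Full order: Andersen, Bianchi, Delgado, Ferreira, Oyelaran, Fontaine, Ivanova.

Andersen, Bianchi, Delgado, Ferreira, Oyelaran, Fontaine, Ivanova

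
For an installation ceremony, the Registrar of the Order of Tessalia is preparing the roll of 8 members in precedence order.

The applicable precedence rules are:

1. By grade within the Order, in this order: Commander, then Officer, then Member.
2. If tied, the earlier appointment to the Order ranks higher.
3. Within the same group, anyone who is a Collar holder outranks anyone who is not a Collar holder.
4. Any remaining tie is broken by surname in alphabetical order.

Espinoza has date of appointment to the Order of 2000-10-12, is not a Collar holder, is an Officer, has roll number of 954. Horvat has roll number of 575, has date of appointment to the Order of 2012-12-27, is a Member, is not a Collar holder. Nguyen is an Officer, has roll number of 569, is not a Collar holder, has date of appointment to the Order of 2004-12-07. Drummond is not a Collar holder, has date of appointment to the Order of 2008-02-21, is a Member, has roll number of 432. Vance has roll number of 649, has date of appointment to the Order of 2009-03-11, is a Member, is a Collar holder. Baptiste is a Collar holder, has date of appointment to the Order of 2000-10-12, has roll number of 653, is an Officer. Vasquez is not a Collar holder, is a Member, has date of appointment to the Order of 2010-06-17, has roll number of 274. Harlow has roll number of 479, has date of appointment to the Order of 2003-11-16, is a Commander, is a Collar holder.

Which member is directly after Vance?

Vasquez

By grade within the Order: Harlow (Commander); then Baptiste, Espinoza and Nguyen (Officer); then Drummond, Vance, Vasquez and Horvat (Member).
Among Baptiste, Espinoza and Nguyen, by date of appointment to the Order (earlier first): Baptiste and Espinoza (2000-10-12) before Nguyen (2004-12-07).
Among Baptiste and Espinoza, a Collar holder before not a Collar holder: Baptiste (a Collar holder) before Espinoza (not a Collar holder).
Among Drummond, Vance, Vasquez and Horvat, by date of appointment to the Order (earlier first): Drummond (2008-02-21) before Vance (2009-03-11) before Vasquez (2010-06-17) before Horvat (2012-12-27).
Order: Harlow, Baptiste, Espinoza, Nguyen, Drummond, Vance, Vasquez, Horvat.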